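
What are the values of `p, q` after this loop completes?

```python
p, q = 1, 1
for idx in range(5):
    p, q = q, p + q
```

Fibonacci: after 5 iterations
`p, q` takes the values: (1, 1) → (1, 2) → (2, 3) → (3, 5) → (5, 8) → (8, 13)

Answer: 8, 13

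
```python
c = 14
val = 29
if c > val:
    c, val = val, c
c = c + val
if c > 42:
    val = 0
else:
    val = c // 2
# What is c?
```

Trace:
`c = 14` → c = 14
`val = 29` → val = 29
`if c > val: ...` → c > val is False → no variable changes
`c = c + val` → c = 43
`if c > 42: ...` → c > 42 is True → val = 0
So c = 43

Answer: 43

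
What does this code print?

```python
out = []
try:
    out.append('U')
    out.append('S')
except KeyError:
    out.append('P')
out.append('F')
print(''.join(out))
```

Execution trace: 'U' (try body) → 'S' (try body, no exception) → 'F' (after the try/except). Output: USF

Answer: USF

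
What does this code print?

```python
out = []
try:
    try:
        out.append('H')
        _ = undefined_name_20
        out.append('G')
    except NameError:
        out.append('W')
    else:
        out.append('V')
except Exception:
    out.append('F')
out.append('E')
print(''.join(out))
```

Execution trace: 'H' (inner try body) → 'W' (inner except NameError) → 'E' (after the try/except). Output: HWE

Answer: HWE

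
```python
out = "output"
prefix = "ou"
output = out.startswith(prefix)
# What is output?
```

Trace:
`out = "output"` → out = 'output'
`prefix = "ou"` → prefix = 'ou'
`output = out.startswith(prefix)` → output = True
So output = True

Answer: True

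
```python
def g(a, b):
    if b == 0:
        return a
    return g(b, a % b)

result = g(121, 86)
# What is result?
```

g(121, 86) -> g(86, 35) -> g(35, 16) -> g(16, 3) -> g(3, 1) -> g(1, 0) -> 1

Answer: 1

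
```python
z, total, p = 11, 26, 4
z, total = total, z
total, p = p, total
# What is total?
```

Trace:
`z, total, p = 11, 26, 4` → z = 11; total = 26; p = 4
`z, total = total, z` → z = 26; total = 11
`total, p = p, total` → total = 4; p = 11
So total = 4

Answer: 4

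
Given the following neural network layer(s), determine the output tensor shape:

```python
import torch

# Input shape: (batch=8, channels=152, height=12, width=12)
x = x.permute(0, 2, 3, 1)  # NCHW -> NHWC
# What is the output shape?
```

Input: (8, 152, 12, 12) -> Output: (8, 12, 12, 152)

Answer: (8, 12, 12, 152)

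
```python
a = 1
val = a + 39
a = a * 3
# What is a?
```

Trace:
`a = 1` → a = 1
`val = a + 39` → val = 40
`a = a * 3` → a = 3
So a = 3

Answer: 3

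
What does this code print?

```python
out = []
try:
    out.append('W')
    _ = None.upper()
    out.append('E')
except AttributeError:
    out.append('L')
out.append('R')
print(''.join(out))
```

Execution trace: 'W' (try body) → 'L' (except AttributeError) → 'R' (after the try/except). Output: WLR

Answer: WLR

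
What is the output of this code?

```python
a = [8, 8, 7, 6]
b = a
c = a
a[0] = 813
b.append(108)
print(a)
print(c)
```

Key concept: multiple aliases.
Step by step:
`a = [8, 8, 7, 6]` → a = [8, 8, 7, 6]
`b = a` → b = [8, 8, 7, 6] (same object as a)
`c = a` → c = [8, 8, 7, 6] (same object as a, b)
`a[0] = 813` → a = [813, 8, 7, 6] (same object as b, c); b = [813, 8, 7, 6] (same object as a, c); c = [813, 8, 7, 6] (same object as a, b)
`b.append(108)` → a = [813, 8, 7, 6, 108] (same object as b, c); b = [813, 8, 7, 6, 108] (same object as a, c); c = [813, 8, 7, 6, 108] (same object as a, b)
`print(a)` → prints [813, 8, 7, 6, 108]
`print(c)` → prints [813, 8, 7, 6, 108]

Answer:
[813, 8, 7, 6, 108]
[813, 8, 7, 6, 108]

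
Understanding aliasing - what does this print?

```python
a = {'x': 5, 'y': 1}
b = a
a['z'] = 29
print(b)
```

Key concept: dict aliasing.
Step by step:
`a = {'x': 5, 'y': 1}` → a = {'x': 5, 'y': 1}
`b = a` → b = {'x': 5, 'y': 1} (same object as a)
`a['z'] = 29` → a = {'x': 5, 'y': 1, 'z': 29} (same object as b); b = {'x': 5, 'y': 1, 'z': 29} (same object as a)
`print(b)` → prints {'x': 5, 'y': 1, 'z': 29}

Answer: {'x': 5, 'y': 1, 'z': 29}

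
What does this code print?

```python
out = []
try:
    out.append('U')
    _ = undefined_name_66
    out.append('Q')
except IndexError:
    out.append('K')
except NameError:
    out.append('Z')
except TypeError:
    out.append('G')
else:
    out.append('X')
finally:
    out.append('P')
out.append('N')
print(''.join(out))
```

Execution trace: 'U' (try body) → 'Z' (except NameError) → 'P' (finally) → 'N' (after the try/except). Output: UZPN

Answer: UZPN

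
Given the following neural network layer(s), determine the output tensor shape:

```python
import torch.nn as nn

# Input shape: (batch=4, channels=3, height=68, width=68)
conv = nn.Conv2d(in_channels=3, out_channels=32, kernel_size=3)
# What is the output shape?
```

Input: (4, 3, 68, 68) -> Output: (4, 32, 66, 66)

Answer: (4, 32, 66, 66)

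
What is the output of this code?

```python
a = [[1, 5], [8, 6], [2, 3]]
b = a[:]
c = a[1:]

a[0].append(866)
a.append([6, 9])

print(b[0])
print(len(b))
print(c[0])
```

Key concept: slice with nested mutation.
Step by step:
`a = [[1, 5], [8, 6], [2, 3]]` → a = [[1, 5], [8, 6], [2, 3]]
`b = a[:]` → b = [[1, 5], [8, 6], [2, 3]]
`c = a[1:]` → c = [[8, 6], [2, 3]]
`a[0].append(866)` → a = [[1, 5, 866], [8, 6], [2, 3]]; b = [[1, 5, 866], [8, 6], [2, 3]]
`a.append([6, 9])` → a = [[1, 5, 866], [8, 6], [2, 3], [6, 9]]
`print(b[0])` → prints [1, 5, 866]
`print(len(b))` → prints 3
`print(c[0])` → prints [8, 6]

Answer:
[1, 5, 866]
3
[8, 6]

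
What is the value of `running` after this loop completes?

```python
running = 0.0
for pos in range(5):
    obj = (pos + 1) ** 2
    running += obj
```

Sum of squared losses 1² + 2² + ... + 5²
`running` takes the values: 0.0 → 1.0 → 5.0 → 14.0 → 30.0 → 55.0

Answer: 55.0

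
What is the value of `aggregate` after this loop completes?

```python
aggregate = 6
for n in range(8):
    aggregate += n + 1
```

Start at 6, add 1 to 8 = 42
`aggregate` takes the values: 6 → 7 → 9 → 12 → 16 → 21 → 27 → 34 → 42

Answer: 42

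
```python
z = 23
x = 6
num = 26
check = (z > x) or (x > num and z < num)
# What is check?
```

Trace:
`z = 23` → z = 23
`x = 6` → x = 6
`num = 26` → num = 26
`check = (z > x) or (x > num and z < num)` → check = True
So check = True

Answer: True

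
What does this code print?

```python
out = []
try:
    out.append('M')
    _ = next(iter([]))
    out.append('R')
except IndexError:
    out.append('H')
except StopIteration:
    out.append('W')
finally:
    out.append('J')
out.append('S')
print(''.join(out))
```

Execution trace: 'M' (try body) → 'W' (except StopIteration) → 'J' (finally) → 'S' (after the try/except). Output: MWJS

Answer: MWJS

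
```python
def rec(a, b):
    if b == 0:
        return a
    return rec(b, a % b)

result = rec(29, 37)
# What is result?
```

rec(29, 37) -> rec(37, 29) -> rec(29, 8) -> rec(8, 5) -> rec(5, 3) -> rec(3, 2) -> rec(2, 1) -> rec(1, 0) -> 1

Answer: 1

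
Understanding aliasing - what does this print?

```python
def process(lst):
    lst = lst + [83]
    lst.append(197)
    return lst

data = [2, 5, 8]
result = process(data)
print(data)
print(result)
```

Key concept: rebinding parameter vs mutation.
Step by step:
`data = [2, 5, 8]` → data = [2, 5, 8]
`result = process(data)` → result = [2, 5, 8, 83, 197]
`print(data)` → prints [2, 5, 8]
`print(result)` → prints [2, 5, 8, 83, 197]

Answer:
[2, 5, 8]
[2, 5, 8, 83, 197]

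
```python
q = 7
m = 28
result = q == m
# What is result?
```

Trace:
`q = 7` → q = 7
`m = 28` → m = 28
`result = q == m` → result = False
So result = False

Answer: False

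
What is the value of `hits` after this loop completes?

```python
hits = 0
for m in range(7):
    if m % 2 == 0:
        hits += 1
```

Count numbers divisible by 2 in range(7)
`hits` takes the values: 0 → 1 → 2 → 3 → 4

Answer: 4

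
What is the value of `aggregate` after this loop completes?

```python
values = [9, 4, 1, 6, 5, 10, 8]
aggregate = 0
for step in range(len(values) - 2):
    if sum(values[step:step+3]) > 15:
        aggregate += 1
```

Count windows with sum > 15
`aggregate` takes the values: 0 → 1 → 2

Answer: 2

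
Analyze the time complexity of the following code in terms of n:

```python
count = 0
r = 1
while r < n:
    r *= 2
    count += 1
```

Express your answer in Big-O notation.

Each loop level contributes: log n. Multiplying the contributions gives O(log n).

Answer: O(log n)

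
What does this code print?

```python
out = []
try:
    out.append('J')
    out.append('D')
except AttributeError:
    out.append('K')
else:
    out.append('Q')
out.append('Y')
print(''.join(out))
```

Execution trace: 'J' (try body) → 'D' (try body, no exception) → 'Q' (else) → 'Y' (after the try/except). Output: JDQY

Answer: JDQY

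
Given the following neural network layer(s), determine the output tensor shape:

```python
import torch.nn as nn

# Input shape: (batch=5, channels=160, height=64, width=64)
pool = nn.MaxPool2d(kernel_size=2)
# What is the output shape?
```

Input: (5, 160, 64, 64) -> Output: (5, 160, 32, 32)

Answer: (5, 160, 32, 32)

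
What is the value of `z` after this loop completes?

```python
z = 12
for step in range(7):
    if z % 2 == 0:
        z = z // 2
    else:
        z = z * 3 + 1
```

Collatz-style transformation from 12
`z` takes the values: 12 → 6 → 3 → 10 → 5 → 16 → 8 → 4

Answer: 4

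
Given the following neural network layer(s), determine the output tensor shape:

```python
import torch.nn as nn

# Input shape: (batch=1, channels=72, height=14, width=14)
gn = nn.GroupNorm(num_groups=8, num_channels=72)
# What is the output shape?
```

Input: (1, 72, 14, 14) -> Output: (1, 72, 14, 14)

Answer: (1, 72, 14, 14)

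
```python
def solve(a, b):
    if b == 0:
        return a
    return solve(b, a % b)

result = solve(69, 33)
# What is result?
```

solve(69, 33) -> solve(33, 3) -> solve(3, 0) -> 3

Answer: 3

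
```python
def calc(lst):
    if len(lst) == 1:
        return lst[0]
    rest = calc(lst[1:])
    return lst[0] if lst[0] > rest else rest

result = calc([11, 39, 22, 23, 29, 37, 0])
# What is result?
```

Recursive max over [11, 39, 22, 23, 29, 37, 0] = 39

Answer: 39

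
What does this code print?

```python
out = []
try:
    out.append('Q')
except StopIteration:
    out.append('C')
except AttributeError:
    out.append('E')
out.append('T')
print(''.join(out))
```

Execution trace: 'Q' (try body, no exception) → 'T' (after the try/except). Output: QT

Answer: QT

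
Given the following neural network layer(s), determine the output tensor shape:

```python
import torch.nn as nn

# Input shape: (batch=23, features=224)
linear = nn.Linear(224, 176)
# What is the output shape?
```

Input: (23, 224) -> Output: (23, 176)

Answer: (23, 176)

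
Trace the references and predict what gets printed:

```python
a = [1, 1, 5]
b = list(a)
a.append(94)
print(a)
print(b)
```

Key concept: list() constructor creates copy.
Step by step:
`a = [1, 1, 5]` → a = [1, 1, 5]
`b = list(a)` → b = [1, 1, 5]
`a.append(94)` → a = [1, 1, 5, 94]
`print(a)` → prints [1, 1, 5, 94]
`print(b)` → prints [1, 1, 5]

Answer:
[1, 1, 5, 94]
[1, 1, 5]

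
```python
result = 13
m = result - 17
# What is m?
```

Trace:
`result = 13` → result = 13
`m = result - 17` → m = -4
So m = -4

Answer: -4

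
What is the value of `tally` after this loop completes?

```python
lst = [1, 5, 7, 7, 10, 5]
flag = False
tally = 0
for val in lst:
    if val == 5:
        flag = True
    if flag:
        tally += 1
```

Count elements after first 5 in [1, 5, 7, 7, 10, 5]
`tally` takes the values: 0 → 1 → 2 → 3 → 4 → 5

Answer: 5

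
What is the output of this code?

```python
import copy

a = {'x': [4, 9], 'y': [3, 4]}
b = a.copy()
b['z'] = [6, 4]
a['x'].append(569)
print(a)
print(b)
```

Key concept: shallow copy of dict with mutable values.
Step by step:
`a = {'x': [4, 9], 'y': [3, 4]}` → a = {'x': [4, 9], 'y': [3, 4]}
`b = a.copy()` → b = {'x': [4, 9], 'y': [3, 4]}
`b['z'] = [6, 4]` → b = {'x': [4, 9], 'y': [3, 4], 'z': [6, 4]}
`a['x'].append(569)` → a = {'x': [4, 9, 569], 'y': [3, 4]}; b = {'x': [4, 9, 569], 'y': [3, 4], 'z': [6, 4]}
`print(a)` → prints {'x': [4, 9, 569], 'y': [3, 4]}
`print(b)` → prints {'x': [4, 9, 569], 'y': [3, 4], 'z': [6, 4]}

Answer:
{'x': [4, 9, 569], 'y': [3, 4]}
{'x': [4, 9, 569], 'y': [3, 4], 'z': [6, 4]}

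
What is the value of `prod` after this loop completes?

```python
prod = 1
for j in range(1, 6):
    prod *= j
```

5! = 120
`prod` takes the values: 1 → 2 → 6 → 24 → 120

Answer: 120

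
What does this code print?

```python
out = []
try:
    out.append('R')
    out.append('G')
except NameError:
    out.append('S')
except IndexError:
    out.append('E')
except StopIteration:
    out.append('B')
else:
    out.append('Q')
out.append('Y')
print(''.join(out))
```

Execution trace: 'R' (try body) → 'G' (try body, no exception) → 'Q' (else) → 'Y' (after the try/except). Output: RGQY

Answer: RGQY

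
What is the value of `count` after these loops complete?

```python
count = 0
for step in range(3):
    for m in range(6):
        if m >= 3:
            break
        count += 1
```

Inner breaks at 3, outer runs 3 times
`count` takes the values: 0 → 1 → 2 → 3 → 4 → 5 → 6 → 7 → 8 → 9

Answer: 9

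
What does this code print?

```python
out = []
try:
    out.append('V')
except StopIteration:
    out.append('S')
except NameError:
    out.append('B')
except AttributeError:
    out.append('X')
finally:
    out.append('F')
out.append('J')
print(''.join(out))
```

Execution trace: 'V' (try body, no exception) → 'F' (finally) → 'J' (after the try/except). Output: VFJ

Answer: VFJ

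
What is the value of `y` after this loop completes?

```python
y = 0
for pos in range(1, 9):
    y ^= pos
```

XOR of 1 to 8
`y` takes the values: 0 → 1 → 3 → 0 → 4 → 1 → 7 → 0 → 8

Answer: 8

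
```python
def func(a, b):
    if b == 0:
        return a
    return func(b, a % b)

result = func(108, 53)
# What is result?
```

func(108, 53) -> func(53, 2) -> func(2, 1) -> func(1, 0) -> 1

Answer: 1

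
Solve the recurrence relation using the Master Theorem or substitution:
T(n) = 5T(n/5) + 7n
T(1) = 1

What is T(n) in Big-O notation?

By Master Theorem: a=5, b=5, f(n)=7n. Since log_5(5) = 1 and f(n) = Θ(n^1), Case 2 applies. T(n) = O(n log n).

Answer: O(n log n)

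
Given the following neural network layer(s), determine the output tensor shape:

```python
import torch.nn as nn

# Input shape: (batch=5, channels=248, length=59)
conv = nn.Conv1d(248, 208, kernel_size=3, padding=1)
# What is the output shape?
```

Input: (5, 248, 59) -> Output: (5, 208, 59)

Answer: (5, 208, 59)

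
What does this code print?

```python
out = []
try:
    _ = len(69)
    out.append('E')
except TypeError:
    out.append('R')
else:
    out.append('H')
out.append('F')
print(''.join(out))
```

Execution trace: 'R' (except TypeError) → 'F' (after the try/except). Output: RF

Answer: RF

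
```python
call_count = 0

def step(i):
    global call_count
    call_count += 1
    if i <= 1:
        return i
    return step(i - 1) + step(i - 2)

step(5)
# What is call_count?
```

Calls(i) = 1 + Calls(i-1) + Calls(i-2); Calls(0)=Calls(1)=1. For i=5 this gives 15.

Answer: 15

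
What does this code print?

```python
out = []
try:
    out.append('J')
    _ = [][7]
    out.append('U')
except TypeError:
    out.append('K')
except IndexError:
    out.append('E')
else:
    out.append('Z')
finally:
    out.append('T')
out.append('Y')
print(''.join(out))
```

Execution trace: 'J' (try body) → 'E' (except IndexError) → 'T' (finally) → 'Y' (after the try/except). Output: JETY

Answer: JETY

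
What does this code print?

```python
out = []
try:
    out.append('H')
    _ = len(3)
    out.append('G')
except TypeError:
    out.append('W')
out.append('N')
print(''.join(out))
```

Execution trace: 'H' (try body) → 'W' (except TypeError) → 'N' (after the try/except). Output: HWN

Answer: HWN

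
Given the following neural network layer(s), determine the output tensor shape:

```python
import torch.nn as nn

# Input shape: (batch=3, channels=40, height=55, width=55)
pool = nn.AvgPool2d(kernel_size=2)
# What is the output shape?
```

Input: (3, 40, 55, 55) -> Output: (3, 40, 27, 27)

Answer: (3, 40, 27, 27)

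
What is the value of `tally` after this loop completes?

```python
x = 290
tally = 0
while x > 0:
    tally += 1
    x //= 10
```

Count digits by repeated division by 10
`tally` takes the values: 0 → 1 → 2 → 3

Answer: 3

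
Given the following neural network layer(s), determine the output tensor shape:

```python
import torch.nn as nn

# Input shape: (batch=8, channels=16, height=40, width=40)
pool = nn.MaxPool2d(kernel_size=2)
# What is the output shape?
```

Input: (8, 16, 40, 40) -> Output: (8, 16, 20, 20)

Answer: (8, 16, 20, 20)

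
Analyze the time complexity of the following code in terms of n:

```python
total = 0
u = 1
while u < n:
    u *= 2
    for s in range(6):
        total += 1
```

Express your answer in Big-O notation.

Each loop level contributes: log n × 1. Multiplying the contributions gives O(log n).

Answer: O(log n)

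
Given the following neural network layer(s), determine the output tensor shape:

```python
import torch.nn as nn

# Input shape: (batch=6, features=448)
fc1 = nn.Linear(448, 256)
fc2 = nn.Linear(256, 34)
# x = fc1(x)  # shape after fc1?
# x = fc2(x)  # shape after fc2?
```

Input: (6, 448) -> after fc1: (6, 256) -> Output: (6, 34)

Answer: (6, 34)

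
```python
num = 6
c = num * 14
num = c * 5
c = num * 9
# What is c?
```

Trace:
`num = 6` → num = 6
`c = num * 14` → c = 84
`num = c * 5` → num = 420
`c = num * 9` → c = 3780
So c = 3780

Answer: 3780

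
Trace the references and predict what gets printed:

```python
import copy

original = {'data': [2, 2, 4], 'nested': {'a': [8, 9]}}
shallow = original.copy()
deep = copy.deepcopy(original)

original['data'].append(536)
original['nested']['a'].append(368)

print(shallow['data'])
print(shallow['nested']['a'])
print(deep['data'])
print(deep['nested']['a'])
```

Key concept: comparing shallow vs deep copy.
Step by step:
`original = {'data': [2, 2, 4], 'nested': {'a': [8, 9]}}` → original = {'data': [2, 2, 4], 'nested': {'a': [8, 9]}}
`shallow = original.copy()` → shallow = {'data': [2, 2, 4], 'nested': {'a': [8, 9]}}
`deep = copy.deepcopy(original)` → deep = {'data': [2, 2, 4], 'nested': {'a': [8, 9]}}
`original['data'].append(536)` → original = {'data': [2, 2, 4, 536], 'nested': {'a': [8, 9]}}; shallow = {'data': [2, 2, 4, 536], 'nested': {'a': [8, 9]}}
`original['nested']['a'].append(368)` → original = {'data': [2, 2, 4, 536], 'nested': {'a': [8, 9, 368]}}; shallow = {'data': [2, 2, 4, 536], 'nested': {'a': [8, 9, 368]}}
`print(shallow['data'])` → prints [2, 2, 4, 536]
`print(shallow['nested']['a'])` → prints [8, 9, 368]
`print(deep['data'])` → prints [2, 2, 4]
`print(deep['nested']['a'])` → prints [8, 9]

Answer:
[2, 2, 4, 536]
[8, 9, 368]
[2, 2, 4]
[8, 9]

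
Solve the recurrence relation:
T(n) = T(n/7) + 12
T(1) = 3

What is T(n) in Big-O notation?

Each step divides n by 7 and adds 12. After log_7(n) steps we reach T(1)=3. So T(n) = 12·log_7(n) + 3 = O(log n).

Answer: O(log n)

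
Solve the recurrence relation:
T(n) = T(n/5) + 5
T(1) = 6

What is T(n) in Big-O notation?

Each step divides n by 5 and adds 5. After log_5(n) steps we reach T(1)=6. So T(n) = 5·log_5(n) + 6 = O(log n).

Answer: O(log n)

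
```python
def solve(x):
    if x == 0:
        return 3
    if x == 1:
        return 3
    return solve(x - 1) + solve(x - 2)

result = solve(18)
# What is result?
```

Build up from base cases: solve(0)=3, solve(1)=3, solve(2)=6, solve(3)=9, solve(4)=15, solve(5)=24, solve(6)=39, ..., solve(18)=12543

Answer: 12543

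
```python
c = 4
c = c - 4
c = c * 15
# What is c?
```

Trace:
`c = 4` → c = 4
`c = c - 4` → c = 0
`c = c * 15` → c = 0
So c = 0

Answer: 0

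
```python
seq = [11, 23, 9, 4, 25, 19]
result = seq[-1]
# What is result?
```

Trace:
`seq = [11, 23, 9, 4, 25, 19]` → seq = [11, 23, 9, 4, 25, 19]
`result = seq[-1]` → result = 19
So result = 19

Answer: 19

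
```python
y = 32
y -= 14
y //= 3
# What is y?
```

Trace:
`y = 32` → y = 32
`y -= 14` → y = 18
`y //= 3` → y = 6
So y = 6

Answer: 6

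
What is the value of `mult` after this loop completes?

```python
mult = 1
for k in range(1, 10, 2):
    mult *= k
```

Product of 1, 3, 5, ... up to 9
`mult` takes the values: 1 → 3 → 15 → 105 → 945

Answer: 945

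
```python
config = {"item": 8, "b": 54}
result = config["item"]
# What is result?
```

Trace:
`config = {"item": 8, "b": 54}` → config = {'item': 8, 'b': 54}
`result = config["item"]` → result = 8
So result = 8

Answer: 8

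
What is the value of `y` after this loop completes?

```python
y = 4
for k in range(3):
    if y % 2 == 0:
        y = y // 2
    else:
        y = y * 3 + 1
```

Collatz-style transformation from 4
`y` takes the values: 4 → 2 → 1 → 4

Answer: 4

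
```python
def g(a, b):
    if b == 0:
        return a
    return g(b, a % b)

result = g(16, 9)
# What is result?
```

g(16, 9) -> g(9, 7) -> g(7, 2) -> g(2, 1) -> g(1, 0) -> 1

Answer: 1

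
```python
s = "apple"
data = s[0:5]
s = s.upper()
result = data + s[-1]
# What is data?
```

Trace:
`s = "apple"` → s = 'apple'
`data = s[0:5]` → data = 'apple'
`s = s.upper()` → s = 'APPLE'
`result = data + s[-1]` → result = 'appleE'
So data = 'apple'

Answer: 'apple'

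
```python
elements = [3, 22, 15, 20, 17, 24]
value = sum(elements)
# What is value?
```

Trace:
`elements = [3, 22, 15, 20, 17, 24]` → elements = [3, 22, 15, 20, 17, 24]
`value = sum(elements)` → value = 101
So value = 101

Answer: 101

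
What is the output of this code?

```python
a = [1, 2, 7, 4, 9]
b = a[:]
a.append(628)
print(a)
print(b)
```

Key concept: slice [:] creates copy.
Step by step:
`a = [1, 2, 7, 4, 9]` → a = [1, 2, 7, 4, 9]
`b = a[:]` → b = [1, 2, 7, 4, 9]
`a.append(628)` → a = [1, 2, 7, 4, 9, 628]
`print(a)` → prints [1, 2, 7, 4, 9, 628]
`print(b)` → prints [1, 2, 7, 4, 9]

Answer:
[1, 2, 7, 4, 9, 628]
[1, 2, 7, 4, 9]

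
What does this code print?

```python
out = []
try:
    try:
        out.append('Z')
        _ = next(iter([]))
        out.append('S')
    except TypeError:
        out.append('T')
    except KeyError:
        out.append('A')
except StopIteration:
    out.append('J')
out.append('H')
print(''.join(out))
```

Execution trace: 'Z' (try body) → 'J' (outer except StopIteration) → 'H' (after the try/except). Output: ZJH

Answer: ZJH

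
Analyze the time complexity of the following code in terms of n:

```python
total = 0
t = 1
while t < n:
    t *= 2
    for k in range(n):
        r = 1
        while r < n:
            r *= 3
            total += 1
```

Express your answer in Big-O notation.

Each loop level contributes: log n × n × log n. Multiplying the contributions gives O(n log² n).

Answer: O(n log² n)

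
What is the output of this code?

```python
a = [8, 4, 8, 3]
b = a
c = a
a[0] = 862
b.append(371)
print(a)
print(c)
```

Key concept: multiple aliases.
Step by step:
`a = [8, 4, 8, 3]` → a = [8, 4, 8, 3]
`b = a` → b = [8, 4, 8, 3] (same object as a)
`c = a` → c = [8, 4, 8, 3] (same object as a, b)
`a[0] = 862` → a = [862, 4, 8, 3] (same object as b, c); b = [862, 4, 8, 3] (same object as a, c); c = [862, 4, 8, 3] (same object as a, b)
`b.append(371)` → a = [862, 4, 8, 3, 371] (same object as b, c); b = [862, 4, 8, 3, 371] (same object as a, c); c = [862, 4, 8, 3, 371] (same object as a, b)
`print(a)` → prints [862, 4, 8, 3, 371]
`print(c)` → prints [862, 4, 8, 3, 371]

Answer:
[862, 4, 8, 3, 371]
[862, 4, 8, 3, 371]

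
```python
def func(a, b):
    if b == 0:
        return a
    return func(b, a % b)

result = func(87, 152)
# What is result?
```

func(87, 152) -> func(152, 87) -> func(87, 65) -> func(65, 22) -> func(22, 21) -> func(21, 1) -> func(1, 0) -> 1

Answer: 1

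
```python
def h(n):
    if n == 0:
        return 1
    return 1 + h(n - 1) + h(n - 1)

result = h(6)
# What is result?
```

h(n) = 1 + 2·h(n-1), h(0)=1. Closed form: (1+1)·2^6 - 1 = 127.

Answer: 127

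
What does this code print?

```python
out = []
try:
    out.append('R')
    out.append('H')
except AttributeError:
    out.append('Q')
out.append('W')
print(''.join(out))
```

Execution trace: 'R' (try body) → 'H' (try body, no exception) → 'W' (after the try/except). Output: RHW

Answer: RHW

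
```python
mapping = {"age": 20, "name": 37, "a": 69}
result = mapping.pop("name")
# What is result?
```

Trace:
`mapping = {"age": 20, "name": 37, "a": 69}` → mapping = {'age': 20, 'name': 37, 'a': 69}
`result = mapping.pop("name")` → mapping = {'age': 20, 'a': 69}; result = 37
So result = 37

Answer: 37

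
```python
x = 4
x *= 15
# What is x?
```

Trace:
`x = 4` → x = 4
`x *= 15` → x = 60
So x = 60

Answer: 60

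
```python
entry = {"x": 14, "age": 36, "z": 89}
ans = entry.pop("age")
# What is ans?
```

Trace:
`entry = {"x": 14, "age": 36, "z": 89}` → entry = {'x': 14, 'age': 36, 'z': 89}
`ans = entry.pop("age")` → entry = {'x': 14, 'z': 89}; ans = 36
So ans = 36

Answer: 36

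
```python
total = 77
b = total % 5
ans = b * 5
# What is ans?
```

Trace:
`total = 77` → total = 77
`b = total % 5` → b = 2
`ans = b * 5` → ans = 10
So ans = 10

Answer: 10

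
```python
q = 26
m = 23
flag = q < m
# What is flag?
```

Trace:
`q = 26` → q = 26
`m = 23` → m = 23
`flag = q < m` → flag = False
So flag = False

Answer: False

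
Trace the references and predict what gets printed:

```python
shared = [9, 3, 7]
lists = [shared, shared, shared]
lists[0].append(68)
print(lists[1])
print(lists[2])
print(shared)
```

Key concept: list of same reference.
Step by step:
`shared = [9, 3, 7]` → shared = [9, 3, 7]
`lists = [shared, shared, shared]` → lists = [[9, 3, 7], [9, 3, 7], [9, 3, 7]]
`lists[0].append(68)` → shared = [9, 3, 7, 68]; lists = [[9, 3, 7, 68], [9, 3, 7, 68], [9, 3, 7, 68]]
`print(lists[1])` → prints [9, 3, 7, 68]
`print(lists[2])` → prints [9, 3, 7, 68]
`print(shared)` → prints [9, 3, 7, 68]

Answer:
[9, 3, 7, 68]
[9, 3, 7, 68]
[9, 3, 7, 68]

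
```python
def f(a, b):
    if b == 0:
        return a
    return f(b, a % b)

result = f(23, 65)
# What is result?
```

f(23, 65) -> f(65, 23) -> f(23, 19) -> f(19, 4) -> f(4, 3) -> f(3, 1) -> f(1, 0) -> 1

Answer: 1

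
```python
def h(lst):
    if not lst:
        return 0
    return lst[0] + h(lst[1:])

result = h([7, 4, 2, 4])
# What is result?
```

7 + 4 + 2 + 4 + 0 = 17

Answer: 17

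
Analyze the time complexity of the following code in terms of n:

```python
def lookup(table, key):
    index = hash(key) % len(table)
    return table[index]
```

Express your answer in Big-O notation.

This is Hash table lookup (average case). Time complexity: O(1).

Answer: O(1)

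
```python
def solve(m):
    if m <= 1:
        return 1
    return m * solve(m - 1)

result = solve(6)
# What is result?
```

solve(6) = 6 * 5 * 4 * 3 * 2 * 1 = 720

Answer: 720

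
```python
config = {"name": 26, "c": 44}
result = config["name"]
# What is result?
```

Trace:
`config = {"name": 26, "c": 44}` → config = {'name': 26, 'c': 44}
`result = config["name"]` → result = 26
So result = 26

Answer: 26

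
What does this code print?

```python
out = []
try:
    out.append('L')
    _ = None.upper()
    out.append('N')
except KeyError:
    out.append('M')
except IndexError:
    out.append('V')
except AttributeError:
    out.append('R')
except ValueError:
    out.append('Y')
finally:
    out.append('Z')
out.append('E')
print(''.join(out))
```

Execution trace: 'L' (try body) → 'R' (except AttributeError) → 'Z' (finally) → 'E' (after the try/except). Output: LRZE

Answer: LRZE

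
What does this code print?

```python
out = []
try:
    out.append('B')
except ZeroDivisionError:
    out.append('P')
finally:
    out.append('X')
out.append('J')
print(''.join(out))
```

Execution trace: 'B' (try body, no exception) → 'X' (finally) → 'J' (after the try/except). Output: BXJ

Answer: BXJ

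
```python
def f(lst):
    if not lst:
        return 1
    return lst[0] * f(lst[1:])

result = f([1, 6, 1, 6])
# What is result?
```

Product over [1, 6, 1, 6] = 1 * 6 * 1 * 6 = 36

Answer: 36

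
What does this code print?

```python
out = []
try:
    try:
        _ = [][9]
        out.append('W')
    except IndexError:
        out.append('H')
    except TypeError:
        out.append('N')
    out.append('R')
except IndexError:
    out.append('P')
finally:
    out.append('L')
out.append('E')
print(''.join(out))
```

Execution trace: 'H' (inner except IndexError) → 'R' (try body, no exception) → 'L' (finally) → 'E' (after the try/except). Output: HRLE

Answer: HRLE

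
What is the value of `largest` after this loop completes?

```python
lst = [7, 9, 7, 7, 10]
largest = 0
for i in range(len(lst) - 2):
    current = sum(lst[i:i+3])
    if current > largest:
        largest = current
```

Max sum of 3-element window in [7, 9, 7, 7, 10]
`largest` takes the values: 0 → 23 → 24

Answer: 24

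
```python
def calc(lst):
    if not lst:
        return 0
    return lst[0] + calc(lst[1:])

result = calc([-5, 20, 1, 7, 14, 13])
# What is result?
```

(-5) + 20 + 1 + 7 + 14 + 13 + 0 = 50

Answer: 50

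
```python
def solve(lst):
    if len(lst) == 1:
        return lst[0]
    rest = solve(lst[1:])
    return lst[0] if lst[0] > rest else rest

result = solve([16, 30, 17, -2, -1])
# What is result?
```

Recursive max over [16, 30, 17, -2, -1] = 30

Answer: 30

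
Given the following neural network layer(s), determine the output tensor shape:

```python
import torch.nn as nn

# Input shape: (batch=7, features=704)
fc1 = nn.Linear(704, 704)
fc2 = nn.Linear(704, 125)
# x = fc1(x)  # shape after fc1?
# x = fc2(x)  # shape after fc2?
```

Input: (7, 704) -> after fc1: (7, 704) -> Output: (7, 125)

Answer: (7, 125)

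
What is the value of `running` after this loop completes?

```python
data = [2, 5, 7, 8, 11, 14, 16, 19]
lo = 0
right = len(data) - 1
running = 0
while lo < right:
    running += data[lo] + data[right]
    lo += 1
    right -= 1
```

Sum of pairs from ends
`running` takes the values: 0 → 21 → 42 → 63 → 82

Answer: 82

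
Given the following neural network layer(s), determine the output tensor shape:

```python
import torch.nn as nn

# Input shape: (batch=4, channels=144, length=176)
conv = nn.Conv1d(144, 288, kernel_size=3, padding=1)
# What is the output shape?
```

Input: (4, 144, 176) -> Output: (4, 288, 176)

Answer: (4, 288, 176)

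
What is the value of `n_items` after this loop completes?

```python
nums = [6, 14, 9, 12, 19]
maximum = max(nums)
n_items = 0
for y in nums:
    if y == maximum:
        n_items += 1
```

Count of max value 19 in [6, 14, 9, 12, 19]
`n_items` takes the values: 0 → 1

Answer: 1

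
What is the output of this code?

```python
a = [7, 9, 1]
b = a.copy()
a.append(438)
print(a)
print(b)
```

Key concept: list.copy() creates independent copy.
Step by step:
`a = [7, 9, 1]` → a = [7, 9, 1]
`b = a.copy()` → b = [7, 9, 1]
`a.append(438)` → a = [7, 9, 1, 438]
`print(a)` → prints [7, 9, 1, 438]
`print(b)` → prints [7, 9, 1]

Answer:
[7, 9, 1, 438]
[7, 9, 1]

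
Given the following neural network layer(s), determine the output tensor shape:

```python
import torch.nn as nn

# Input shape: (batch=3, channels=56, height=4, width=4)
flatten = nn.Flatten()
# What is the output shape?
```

Input: (3, 56, 4, 4) -> Output: (3, 896)

Answer: (3, 896)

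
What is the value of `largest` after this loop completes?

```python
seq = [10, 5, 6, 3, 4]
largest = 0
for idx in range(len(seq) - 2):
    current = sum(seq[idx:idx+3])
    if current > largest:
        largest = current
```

Max sum of 3-element window in [10, 5, 6, 3, 4]
`largest` takes the values: 0 → 21

Answer: 21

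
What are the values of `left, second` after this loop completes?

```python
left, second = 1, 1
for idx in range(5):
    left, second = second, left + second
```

Fibonacci: after 5 iterations
`left, second` takes the values: (1, 1) → (1, 2) → (2, 3) → (3, 5) → (5, 8) → (8, 13)

Answer: 8, 13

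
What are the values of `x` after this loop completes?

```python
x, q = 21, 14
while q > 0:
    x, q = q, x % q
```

GCD of 21 and 14
`x` takes the values: 21 → 14 → 7

Answer: 7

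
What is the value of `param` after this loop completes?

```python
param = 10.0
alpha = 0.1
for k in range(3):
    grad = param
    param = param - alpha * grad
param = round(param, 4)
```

Gradient descent: w = 10.0 * (1 - 0.1)^3
`param` takes the values: 10.0 → 9.0 → 8.1 → 7.29

Answer: 7.29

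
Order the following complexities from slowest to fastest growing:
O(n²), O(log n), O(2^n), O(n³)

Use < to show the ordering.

Ordered by growth rate: O(log n) < O(n²) < O(n³) < O(2^n)

Answer: O(log n) < O(n²) < O(n³) < O(2^n)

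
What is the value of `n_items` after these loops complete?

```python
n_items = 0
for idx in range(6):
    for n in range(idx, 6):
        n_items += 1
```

Upper triangle: 6 + 5 + ... + 1
`n_items` takes the values: 0 → 1 → 2 → 3 → 4 → 5 → 6 → 7 → 8 → 9 → 10 → 11 → 12 → 13 → 14 → 15 → 16 → 17 → 18 → 19 → 20 → 21

Answer: 21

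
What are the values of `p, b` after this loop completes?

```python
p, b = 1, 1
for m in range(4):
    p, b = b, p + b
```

Fibonacci: after 4 iterations
`p, b` takes the values: (1, 1) → (1, 2) → (2, 3) → (3, 5) → (5, 8)

Answer: 5, 8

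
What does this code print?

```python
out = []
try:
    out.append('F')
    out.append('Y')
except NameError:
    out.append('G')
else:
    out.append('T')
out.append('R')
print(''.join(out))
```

Execution trace: 'F' (try body) → 'Y' (try body, no exception) → 'T' (else) → 'R' (after the try/except). Output: FYTR

Answer: FYTR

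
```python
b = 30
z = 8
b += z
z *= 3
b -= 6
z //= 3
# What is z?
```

Trace:
`b = 30` → b = 30
`z = 8` → z = 8
`b += z` → b = 38
`z *= 3` → z = 24
`b -= 6` → b = 32
`z //= 3` → z = 8
So z = 8

Answer: 8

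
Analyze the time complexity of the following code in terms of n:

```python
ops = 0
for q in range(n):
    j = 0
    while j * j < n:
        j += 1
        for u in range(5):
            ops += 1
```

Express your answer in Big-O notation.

Each loop level contributes: n × √n × 1. Multiplying the contributions gives O(n√n).

Answer: O(n√n)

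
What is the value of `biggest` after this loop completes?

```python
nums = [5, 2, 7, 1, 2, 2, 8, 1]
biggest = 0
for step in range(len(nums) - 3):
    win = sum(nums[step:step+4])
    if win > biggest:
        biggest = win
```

Max sum of 4-element window in [5, 2, 7, 1, 2, 2, 8, 1]
`biggest` takes the values: 0 → 15

Answer: 15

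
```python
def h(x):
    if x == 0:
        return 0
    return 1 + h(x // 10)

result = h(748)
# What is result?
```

Count of digits of 748: 3

Answer: 3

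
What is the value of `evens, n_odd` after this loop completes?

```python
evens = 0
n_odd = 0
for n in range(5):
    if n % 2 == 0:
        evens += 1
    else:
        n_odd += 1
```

Count evens and odds in range(5)
`evens, n_odd` takes the values: (0, 0) → (1, 0) → (1, 1) → (2, 1) → (2, 2) → (3, 2)

Answer: 3, 2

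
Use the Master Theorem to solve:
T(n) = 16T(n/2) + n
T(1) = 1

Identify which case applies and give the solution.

a=16, b=2, f(n)=n. log_2(16) = 4. Since c=1 < 4, Case 1 applies: T(n) = Θ(n^log_b(a)) = O(n^4).

Answer: O(n^4) - Case 1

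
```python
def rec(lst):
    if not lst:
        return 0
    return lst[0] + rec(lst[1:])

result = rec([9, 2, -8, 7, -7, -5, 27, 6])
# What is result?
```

9 + 2 + (-8) + 7 + (-7) + (-5) + 27 + 6 + 0 = 31

Answer: 31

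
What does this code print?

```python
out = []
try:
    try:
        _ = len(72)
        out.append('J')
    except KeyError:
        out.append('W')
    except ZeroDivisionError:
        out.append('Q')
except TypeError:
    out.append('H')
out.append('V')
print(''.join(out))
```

Execution trace: 'H' (outer except TypeError) → 'V' (after the try/except). Output: HV

Answer: HV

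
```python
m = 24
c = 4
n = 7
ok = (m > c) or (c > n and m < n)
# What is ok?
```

Trace:
`m = 24` → m = 24
`c = 4` → c = 4
`n = 7` → n = 7
`ok = (m > c) or (c > n and m < n)` → ok = True
So ok = True

Answer: True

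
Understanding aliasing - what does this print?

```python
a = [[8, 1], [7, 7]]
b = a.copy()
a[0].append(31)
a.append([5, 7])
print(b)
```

Key concept: shallow copy with nested lists.
Step by step:
`a = [[8, 1], [7, 7]]` → a = [[8, 1], [7, 7]]
`b = a.copy()` → b = [[8, 1], [7, 7]]
`a[0].append(31)` → a = [[8, 1, 31], [7, 7]]; b = [[8, 1, 31], [7, 7]]
`a.append([5, 7])` → a = [[8, 1, 31], [7, 7], [5, 7]]
`print(b)` → prints [[8, 1, 31], [7, 7]]

Answer: [[8, 1, 31], [7, 7]]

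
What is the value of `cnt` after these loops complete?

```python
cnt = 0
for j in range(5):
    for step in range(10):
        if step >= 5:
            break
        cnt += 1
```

Inner breaks at 5, outer runs 5 times
`cnt` takes the values: 0 → 1 → 2 → 3 → 4 → 5 → 6 → 7 → 8 → 9 → 10 → 11 → 12 → 13 → 14 → 15 → 16 → 17 → 18 → 19 → 20 → 21 → 22 → 23 → 24 → 25

Answer: 25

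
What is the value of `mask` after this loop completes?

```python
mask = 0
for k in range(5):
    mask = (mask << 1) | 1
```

Build 5 consecutive 1-bits: 0b11111
`mask` takes the values: 0 → 1 → 3 → 7 → 15 → 31

Answer: 31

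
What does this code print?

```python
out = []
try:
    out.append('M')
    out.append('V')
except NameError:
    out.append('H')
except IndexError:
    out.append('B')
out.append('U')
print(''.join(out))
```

Execution trace: 'M' (try body) → 'V' (try body, no exception) → 'U' (after the try/except). Output: MVU

Answer: MVU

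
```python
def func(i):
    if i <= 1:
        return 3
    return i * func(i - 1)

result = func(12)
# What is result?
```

func(12) = 12 * 11 * 10 * 9 * 8 * 7 * 6 * 5 * 4 * 3 * 2 * 3 = 1437004800

Answer: 1437004800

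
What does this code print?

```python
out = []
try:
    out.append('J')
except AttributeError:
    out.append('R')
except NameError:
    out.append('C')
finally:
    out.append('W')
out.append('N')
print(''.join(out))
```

Execution trace: 'J' (try body, no exception) → 'W' (finally) → 'N' (after the try/except). Output: JWN

Answer: JWN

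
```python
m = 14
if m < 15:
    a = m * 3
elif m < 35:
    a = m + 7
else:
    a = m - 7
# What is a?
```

Trace:
`m = 14` → m = 14
`if m < 15: ...` → m < 15 is True → a = 42
So a = 42

Answer: 42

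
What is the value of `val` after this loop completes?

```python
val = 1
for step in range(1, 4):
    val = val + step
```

Start at 1, add 1 through 3
`val` takes the values: 1 → 2 → 4 → 7

Answer: 7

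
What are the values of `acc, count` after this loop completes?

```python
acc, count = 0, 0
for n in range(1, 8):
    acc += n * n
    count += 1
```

Sum of squares and count
`acc, count` takes the values: (0, 0) → (1, 0) → (1, 1) → (5, 1) → (5, 2) → (14, 2) → (14, 3) → (30, 3) → (30, 4) → (55, 4) → (55, 5) → (91, 5) → (91, 6) → (140, 6) → (140, 7)

Answer: 140, 7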